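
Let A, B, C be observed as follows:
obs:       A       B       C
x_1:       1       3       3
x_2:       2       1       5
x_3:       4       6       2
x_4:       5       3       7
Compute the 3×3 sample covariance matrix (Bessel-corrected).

Step 1 — column means:
  mean(A) = (1 + 2 + 4 + 5) / 4 = 12/4 = 3
  mean(B) = (3 + 1 + 6 + 3) / 4 = 13/4 = 3.25
  mean(C) = (3 + 5 + 2 + 7) / 4 = 17/4 = 4.25

Step 2 — sample covariance S[i,j] = (1/(n-1)) · Σ_k (x_{k,i} - mean_i) · (x_{k,j} - mean_j), with n-1 = 3.
  S[A,A] = ((-2)·(-2) + (-1)·(-1) + (1)·(1) + (2)·(2)) / 3 = 10/3 = 3.3333
  S[A,B] = ((-2)·(-0.25) + (-1)·(-2.25) + (1)·(2.75) + (2)·(-0.25)) / 3 = 5/3 = 1.6667
  S[A,C] = ((-2)·(-1.25) + (-1)·(0.75) + (1)·(-2.25) + (2)·(2.75)) / 3 = 5/3 = 1.6667
  S[B,B] = ((-0.25)·(-0.25) + (-2.25)·(-2.25) + (2.75)·(2.75) + (-0.25)·(-0.25)) / 3 = 12.75/3 = 4.25
  S[B,C] = ((-0.25)·(-1.25) + (-2.25)·(0.75) + (2.75)·(-2.25) + (-0.25)·(2.75)) / 3 = -8.25/3 = -2.75
  S[C,C] = ((-1.25)·(-1.25) + (0.75)·(0.75) + (-2.25)·(-2.25) + (2.75)·(2.75)) / 3 = 14.75/3 = 4.9167

S is symmetric (S[j,i] = S[i,j]). Assembling:

S = [[3.3333, 1.6667, 1.6667],
 [1.6667, 4.25, -2.75],
 [1.6667, -2.75, 4.9167]]


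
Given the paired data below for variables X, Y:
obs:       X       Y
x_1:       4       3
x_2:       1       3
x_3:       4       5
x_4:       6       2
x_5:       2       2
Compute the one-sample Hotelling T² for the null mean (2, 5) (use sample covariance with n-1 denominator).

Step 1 — sample mean vector:
  mean(X) = (4 + 1 + 4 + 6 + 2) / 5 = 17/5 = 3.4
  mean(Y) = (3 + 3 + 5 + 2 + 2) / 5 = 15/5 = 3
  x̄ = (3.4, 3),  deviation x̄ - mu_0 = (3.4, 3) - (2, 5) = (1.4, -2).

Step 2 — sample covariance matrix, S[i,j] = (1/(n-1)) · Σ_k (x_{k,i} - mean_i) · (x_{k,j} - mean_j), divisor n-1 = 4:
  S[X,X] = ((0.6)·(0.6) + (-2.4)·(-2.4) + (0.6)·(0.6) + (2.6)·(2.6) + (-1.4)·(-1.4)) / 4 = 15.2/4 = 3.8
  S[X,Y] = ((0.6)·(0) + (-2.4)·(0) + (0.6)·(2) + (2.6)·(-1) + (-1.4)·(-1)) / 4 = 0/4 = 0
  S[Y,Y] = ((0)·(0) + (0)·(0) + (2)·(2) + (-1)·(-1) + (-1)·(-1)) / 4 = 6/4 = 1.5
  S = [[3.8, 0],
 [0, 1.5]].

Step 3 — invert S. det(S) = 3.8·1.5 - (0)² = 5.7.
  S^{-1} = (1/det) · [[d, -b], [-b, a]] = [[0.2632, 0],
 [0, 0.6667]].

Step 4 — quadratic form (x̄ - mu_0)^T · S^{-1} · (x̄ - mu_0):
  S^{-1} · (x̄ - mu_0) = (0.3684, -1.3333),
  (x̄ - mu_0)^T · [...] = (1.4)·(0.3684) + (-2)·(-1.3333) = 3.1825.

Step 5 — scale by n: T² = 5 · 3.1825 = 15.9123.

T² ≈ 15.9123


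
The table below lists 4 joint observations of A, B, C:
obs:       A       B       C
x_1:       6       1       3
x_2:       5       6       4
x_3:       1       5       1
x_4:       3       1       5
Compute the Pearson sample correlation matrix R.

Step 1 — column means:
  mean(A) = (6 + 5 + 1 + 3) / 4 = 15/4 = 3.75
  mean(B) = (1 + 6 + 5 + 1) / 4 = 13/4 = 3.25
  mean(C) = (3 + 4 + 1 + 5) / 4 = 13/4 = 3.25

Step 2 — sample variances and covariances s[i,j] = (1/(n-1)) · Σ_k (x_{k,i} - mean_i) · (x_{k,j} - mean_j), with n-1 = 3:
  s[A,A] = ((2.25)·(2.25) + (1.25)·(1.25) + (-2.75)·(-2.75) + (-0.75)·(-0.75)) / 3 = 14.75/3 = 4.9167
  s[A,B] = ((2.25)·(-2.25) + (1.25)·(2.75) + (-2.75)·(1.75) + (-0.75)·(-2.25)) / 3 = -4.75/3 = -1.5833
  s[A,C] = ((2.25)·(-0.25) + (1.25)·(0.75) + (-2.75)·(-2.25) + (-0.75)·(1.75)) / 3 = 5.25/3 = 1.75
  s[B,B] = ((-2.25)·(-2.25) + (2.75)·(2.75) + (1.75)·(1.75) + (-2.25)·(-2.25)) / 3 = 20.75/3 = 6.9167
  s[B,C] = ((-2.25)·(-0.25) + (2.75)·(0.75) + (1.75)·(-2.25) + (-2.25)·(1.75)) / 3 = -5.25/3 = -1.75
  s[C,C] = ((-0.25)·(-0.25) + (0.75)·(0.75) + (-2.25)·(-2.25) + (1.75)·(1.75)) / 3 = 8.75/3 = 2.9167
  Sample standard deviations s_i = √(s[i,i]):
  s(A) = √(4.9167) = 2.2174
  s(B) = √(6.9167) = 2.63
  s(C) = √(2.9167) = 1.7078

Step 3 — r_{ij} = s_{ij} / (s_i · s_j):
  r[A,A] = 1 (diagonal).
  r[A,B] = -1.5833 / (2.2174 · 2.63) = -1.5833 / 5.8315 = -0.2715
  r[A,C] = 1.75 / (2.2174 · 1.7078) = 1.75 / 3.7869 = 0.4621
  r[B,B] = 1 (diagonal).
  r[B,C] = -1.75 / (2.63 · 1.7078) = -1.75 / 4.4915 = -0.3896
  r[C,C] = 1 (diagonal).

R is symmetric with unit diagonal. Assembling:

R = [[1, -0.2715, 0.4621],
 [-0.2715, 1, -0.3896],
 [0.4621, -0.3896, 1]]


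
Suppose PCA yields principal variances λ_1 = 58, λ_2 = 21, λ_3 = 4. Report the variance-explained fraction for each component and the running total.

Step 1 — total variance = trace(Sigma) = Σ λ_i = 58 + 21 + 4 = 83.

Step 2 — fraction explained by component i = λ_i / Σ λ:
  PC1: 58/83 = 0.6988
  PC2: 21/83 = 0.253
  PC3: 4/83 = 0.0482

Step 3 — cumulative fraction after k components = (λ_1 + ... + λ_k) / Σ λ:
  k = 1: 58/83 = 0.6988
  k = 2: (58 + 21)/83 = 79/83 = 0.9518
  k = 3: (58 + 21 + 4)/83 = 83/83 = 1

Summary (fraction, with percent):

explained: PC1 0.6988 (69.88%), PC2 0.253 (25.3%), PC3 0.0482 (4.82%);  cumulative: 0.6988, 0.9518, 1


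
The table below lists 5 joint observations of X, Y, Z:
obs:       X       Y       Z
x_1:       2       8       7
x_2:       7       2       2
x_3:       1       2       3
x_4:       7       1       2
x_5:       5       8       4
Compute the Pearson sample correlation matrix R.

Step 1 — column means:
  mean(X) = (2 + 7 + 1 + 7 + 5) / 5 = 22/5 = 4.4
  mean(Y) = (8 + 2 + 2 + 1 + 8) / 5 = 21/5 = 4.2
  mean(Z) = (7 + 2 + 3 + 2 + 4) / 5 = 18/5 = 3.6

Step 2 — sample variances and covariances s[i,j] = (1/(n-1)) · Σ_k (x_{k,i} - mean_i) · (x_{k,j} - mean_j), with n-1 = 4:
  s[X,X] = ((-2.4)·(-2.4) + (2.6)·(2.6) + (-3.4)·(-3.4) + (2.6)·(2.6) + (0.6)·(0.6)) / 4 = 31.2/4 = 7.8
  s[X,Y] = ((-2.4)·(3.8) + (2.6)·(-2.2) + (-3.4)·(-2.2) + (2.6)·(-3.2) + (0.6)·(3.8)) / 4 = -13.4/4 = -3.35
  s[X,Z] = ((-2.4)·(3.4) + (2.6)·(-1.6) + (-3.4)·(-0.6) + (2.6)·(-1.6) + (0.6)·(0.4)) / 4 = -14.2/4 = -3.55
  s[Y,Y] = ((3.8)·(3.8) + (-2.2)·(-2.2) + (-2.2)·(-2.2) + (-3.2)·(-3.2) + (3.8)·(3.8)) / 4 = 48.8/4 = 12.2
  s[Y,Z] = ((3.8)·(3.4) + (-2.2)·(-1.6) + (-2.2)·(-0.6) + (-3.2)·(-1.6) + (3.8)·(0.4)) / 4 = 24.4/4 = 6.1
  s[Z,Z] = ((3.4)·(3.4) + (-1.6)·(-1.6) + (-0.6)·(-0.6) + (-1.6)·(-1.6) + (0.4)·(0.4)) / 4 = 17.2/4 = 4.3
  Sample standard deviations s_i = √(s[i,i]):
  s(X) = √(7.8) = 2.7928
  s(Y) = √(12.2) = 3.4928
  s(Z) = √(4.3) = 2.0736

Step 3 — r_{ij} = s_{ij} / (s_i · s_j):
  r[X,X] = 1 (diagonal).
  r[X,Y] = -3.35 / (2.7928 · 3.4928) = -3.35 / 9.755 = -0.3434
  r[X,Z] = -3.55 / (2.7928 · 2.0736) = -3.55 / 5.7914 = -0.613
  r[Y,Y] = 1 (diagonal).
  r[Y,Z] = 6.1 / (3.4928 · 2.0736) = 6.1 / 7.2429 = 0.8422
  r[Z,Z] = 1 (diagonal).

R is symmetric with unit diagonal. Assembling:

R = [[1, -0.3434, -0.613],
 [-0.3434, 1, 0.8422],
 [-0.613, 0.8422, 1]]


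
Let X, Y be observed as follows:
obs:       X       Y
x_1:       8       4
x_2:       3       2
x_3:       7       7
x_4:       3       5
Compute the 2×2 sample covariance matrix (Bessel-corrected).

Step 1 — column means:
  mean(X) = (8 + 3 + 7 + 3) / 4 = 21/4 = 5.25
  mean(Y) = (4 + 2 + 7 + 5) / 4 = 18/4 = 4.5

Step 2 — sample covariance S[i,j] = (1/(n-1)) · Σ_k (x_{k,i} - mean_i) · (x_{k,j} - mean_j), with n-1 = 3.
  S[X,X] = ((2.75)·(2.75) + (-2.25)·(-2.25) + (1.75)·(1.75) + (-2.25)·(-2.25)) / 3 = 20.75/3 = 6.9167
  S[X,Y] = ((2.75)·(-0.5) + (-2.25)·(-2.5) + (1.75)·(2.5) + (-2.25)·(0.5)) / 3 = 7.5/3 = 2.5
  S[Y,Y] = ((-0.5)·(-0.5) + (-2.5)·(-2.5) + (2.5)·(2.5) + (0.5)·(0.5)) / 3 = 13/3 = 4.3333

S is symmetric (S[j,i] = S[i,j]). Assembling:

S = [[6.9167, 2.5],
 [2.5, 4.3333]]


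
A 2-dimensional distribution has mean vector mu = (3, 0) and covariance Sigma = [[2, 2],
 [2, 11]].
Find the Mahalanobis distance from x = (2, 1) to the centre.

Step 1 — centre the observation: (x - mu) = (-1, 1).

Step 2 — invert Sigma. det(Sigma) = 2·11 - (2)² = 18.
  Sigma^{-1} = (1/det) · [[d, -b], [-b, a]] = [[0.6111, -0.1111],
 [-0.1111, 0.1111]].

Step 3 — form the quadratic (x - mu)^T · Sigma^{-1} · (x - mu):
  Sigma^{-1} · (x - mu) = (-0.7222, 0.2222).
  (x - mu)^T · [Sigma^{-1} · (x - mu)] = (-1)·(-0.7222) + (1)·(0.2222) = 0.9444.

Step 4 — take square root: d = √(0.9444) ≈ 0.9718.

d(x, mu) = √(0.9444) ≈ 0.9718


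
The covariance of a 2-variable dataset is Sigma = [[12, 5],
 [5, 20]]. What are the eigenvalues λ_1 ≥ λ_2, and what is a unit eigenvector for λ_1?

Step 1 — characteristic polynomial of 2×2 Sigma:
  det(Sigma - λI) = λ² - trace · λ + det = 0.
  trace = 12 + 20 = 32, det = 12·20 - (5)² = 215.
Step 2 — discriminant:
  Δ = trace² - 4·det = 1024 - 860 = 164.
Step 3 — eigenvalues:
  λ = (trace ± √Δ)/2 = (32 ± 12.8062)/2,
  λ_1 = 22.4031,  λ_2 = 9.5969.

Step 4 — unit eigenvector for λ_1: solve (Sigma - λ_1 I)v = 0. First row:
  (12 - 22.4031)·v_x + (5)·v_y = 0, i.e. (-10.4031)·v_x + (5)·v_y = 0,
  so v ∝ (b, λ_1 - a) = (5, 10.4031) = u.
  ||u|| = √((5)² + (10.4031)²) = √(133.225) ≈ 11.5423,
  v_1 = u/||u|| ≈ (0.4332, 0.9013) (||v_1|| = 1).

λ_1 = 22.4031,  λ_2 = 9.5969;  v_1 ≈ (0.4332, 0.9013)


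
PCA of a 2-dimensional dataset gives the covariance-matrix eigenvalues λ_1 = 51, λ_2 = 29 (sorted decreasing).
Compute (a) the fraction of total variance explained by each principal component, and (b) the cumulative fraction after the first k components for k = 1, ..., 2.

Step 1 — total variance = trace(Sigma) = Σ λ_i = 51 + 29 = 80.

Step 2 — fraction explained by component i = λ_i / Σ λ:
  PC1: 51/80 = 0.6375
  PC2: 29/80 = 0.3625

Step 3 — cumulative fraction after k components = (λ_1 + ... + λ_k) / Σ λ:
  k = 1: 51/80 = 0.6375
  k = 2: (51 + 29)/80 = 80/80 = 1

Summary (fraction, with percent):

explained: PC1 0.6375 (63.75%), PC2 0.3625 (36.25%);  cumulative: 0.6375, 1


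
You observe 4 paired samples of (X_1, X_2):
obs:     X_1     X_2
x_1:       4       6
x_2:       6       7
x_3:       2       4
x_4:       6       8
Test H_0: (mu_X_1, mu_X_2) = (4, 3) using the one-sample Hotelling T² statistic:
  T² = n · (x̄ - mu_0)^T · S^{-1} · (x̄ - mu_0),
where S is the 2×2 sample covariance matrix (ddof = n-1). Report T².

Step 1 — sample mean vector:
  mean(X_1) = (4 + 6 + 2 + 6) / 4 = 18/4 = 4.5
  mean(X_2) = (6 + 7 + 4 + 8) / 4 = 25/4 = 6.25
  x̄ = (4.5, 6.25),  deviation x̄ - mu_0 = (4.5, 6.25) - (4, 3) = (0.5, 3.25).

Step 2 — sample covariance matrix, S[i,j] = (1/(n-1)) · Σ_k (x_{k,i} - mean_i) · (x_{k,j} - mean_j), divisor n-1 = 3:
  S[X_1,X_1] = ((-0.5)·(-0.5) + (1.5)·(1.5) + (-2.5)·(-2.5) + (1.5)·(1.5)) / 3 = 11/3 = 3.6667
  S[X_1,X_2] = ((-0.5)·(-0.25) + (1.5)·(0.75) + (-2.5)·(-2.25) + (1.5)·(1.75)) / 3 = 9.5/3 = 3.1667
  S[X_2,X_2] = ((-0.25)·(-0.25) + (0.75)·(0.75) + (-2.25)·(-2.25) + (1.75)·(1.75)) / 3 = 8.75/3 = 2.9167
  S = [[3.6667, 3.1667],
 [3.1667, 2.9167]].

Step 3 — invert S. det(S) = 3.6667·2.9167 - (3.1667)² = 0.6667.
  S^{-1} = (1/det) · [[d, -b], [-b, a]] = [[4.375, -4.75],
 [-4.75, 5.5]].

Step 4 — quadratic form (x̄ - mu_0)^T · S^{-1} · (x̄ - mu_0):
  S^{-1} · (x̄ - mu_0) = (-13.25, 15.5),
  (x̄ - mu_0)^T · [...] = (0.5)·(-13.25) + (3.25)·(15.5) = 43.75.

Step 5 — scale by n: T² = 4 · 43.75 = 175.

T² ≈ 175


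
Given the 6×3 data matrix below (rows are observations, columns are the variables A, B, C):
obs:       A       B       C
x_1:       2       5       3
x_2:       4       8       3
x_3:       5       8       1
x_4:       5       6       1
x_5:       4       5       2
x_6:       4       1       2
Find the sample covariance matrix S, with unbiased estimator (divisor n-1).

Step 1 — column means:
  mean(A) = (2 + 4 + 5 + 5 + 4 + 4) / 6 = 24/6 = 4
  mean(B) = (5 + 8 + 8 + 6 + 5 + 1) / 6 = 33/6 = 5.5
  mean(C) = (3 + 3 + 1 + 1 + 2 + 2) / 6 = 12/6 = 2

Step 2 — sample covariance S[i,j] = (1/(n-1)) · Σ_k (x_{k,i} - mean_i) · (x_{k,j} - mean_j), with n-1 = 5.
  S[A,A] = ((-2)·(-2) + (0)·(0) + (1)·(1) + (1)·(1) + (0)·(0) + (0)·(0)) / 5 = 6/5 = 1.2
  S[A,B] = ((-2)·(-0.5) + (0)·(2.5) + (1)·(2.5) + (1)·(0.5) + (0)·(-0.5) + (0)·(-4.5)) / 5 = 4/5 = 0.8
  S[A,C] = ((-2)·(1) + (0)·(1) + (1)·(-1) + (1)·(-1) + (0)·(0) + (0)·(0)) / 5 = -4/5 = -0.8
  S[B,B] = ((-0.5)·(-0.5) + (2.5)·(2.5) + (2.5)·(2.5) + (0.5)·(0.5) + (-0.5)·(-0.5) + (-4.5)·(-4.5)) / 5 = 33.5/5 = 6.7
  S[B,C] = ((-0.5)·(1) + (2.5)·(1) + (2.5)·(-1) + (0.5)·(-1) + (-0.5)·(0) + (-4.5)·(0)) / 5 = -1/5 = -0.2
  S[C,C] = ((1)·(1) + (1)·(1) + (-1)·(-1) + (-1)·(-1) + (0)·(0) + (0)·(0)) / 5 = 4/5 = 0.8

S is symmetric (S[j,i] = S[i,j]). Assembling:

S = [[1.2, 0.8, -0.8],
 [0.8, 6.7, -0.2],
 [-0.8, -0.2, 0.8]]


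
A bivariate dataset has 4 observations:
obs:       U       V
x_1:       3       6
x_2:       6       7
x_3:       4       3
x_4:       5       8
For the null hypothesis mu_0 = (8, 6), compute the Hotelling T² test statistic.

Step 1 — sample mean vector:
  mean(U) = (3 + 6 + 4 + 5) / 4 = 18/4 = 4.5
  mean(V) = (6 + 7 + 3 + 8) / 4 = 24/4 = 6
  x̄ = (4.5, 6),  deviation x̄ - mu_0 = (4.5, 6) - (8, 6) = (-3.5, 0).

Step 2 — sample covariance matrix, S[i,j] = (1/(n-1)) · Σ_k (x_{k,i} - mean_i) · (x_{k,j} - mean_j), divisor n-1 = 3:
  S[U,U] = ((-1.5)·(-1.5) + (1.5)·(1.5) + (-0.5)·(-0.5) + (0.5)·(0.5)) / 3 = 5/3 = 1.6667
  S[U,V] = ((-1.5)·(0) + (1.5)·(1) + (-0.5)·(-3) + (0.5)·(2)) / 3 = 4/3 = 1.3333
  S[V,V] = ((0)·(0) + (1)·(1) + (-3)·(-3) + (2)·(2)) / 3 = 14/3 = 4.6667
  S = [[1.6667, 1.3333],
 [1.3333, 4.6667]].

Step 3 — invert S. det(S) = 1.6667·4.6667 - (1.3333)² = 6.
  S^{-1} = (1/det) · [[d, -b], [-b, a]] = [[0.7778, -0.2222],
 [-0.2222, 0.2778]].

Step 4 — quadratic form (x̄ - mu_0)^T · S^{-1} · (x̄ - mu_0):
  S^{-1} · (x̄ - mu_0) = (-2.7222, 0.7778),
  (x̄ - mu_0)^T · [...] = (-3.5)·(-2.7222) + (0)·(0.7778) = 9.5278.

Step 5 — scale by n: T² = 4 · 9.5278 = 38.1111.

T² ≈ 38.1111


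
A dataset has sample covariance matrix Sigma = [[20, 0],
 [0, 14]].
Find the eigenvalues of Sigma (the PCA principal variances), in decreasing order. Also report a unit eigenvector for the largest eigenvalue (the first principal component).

Step 1 — characteristic polynomial of 2×2 Sigma:
  det(Sigma - λI) = λ² - trace · λ + det = 0.
  trace = 20 + 14 = 34, det = 20·14 - (0)² = 280.
Step 2 — discriminant:
  Δ = trace² - 4·det = 1156 - 1120 = 36.
Step 3 — eigenvalues:
  λ = (trace ± √Δ)/2 = (34 ± 6)/2,
  λ_1 = 20,  λ_2 = 14.

Step 4 — unit eigenvector for λ_1: Sigma is diagonal, so its eigenvectors are the coordinate axes. λ_1 = 20 is the diagonal entry on the first coordinate axis, hence
  v_1 = (1, 0) (||v_1|| = 1).

λ_1 = 20,  λ_2 = 14;  v_1 ≈ (1, 0)


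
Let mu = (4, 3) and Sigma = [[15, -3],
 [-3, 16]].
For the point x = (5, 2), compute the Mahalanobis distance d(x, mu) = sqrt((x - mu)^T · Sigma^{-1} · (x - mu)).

Step 1 — centre the observation: (x - mu) = (1, -1).

Step 2 — invert Sigma. det(Sigma) = 15·16 - (-3)² = 231.
  Sigma^{-1} = (1/det) · [[d, -b], [-b, a]] = [[0.0693, 0.013],
 [0.013, 0.0649]].

Step 3 — form the quadratic (x - mu)^T · Sigma^{-1} · (x - mu):
  Sigma^{-1} · (x - mu) = (0.0563, -0.0519).
  (x - mu)^T · [Sigma^{-1} · (x - mu)] = (1)·(0.0563) + (-1)·(-0.0519) = 0.1082.

Step 4 — take square root: d = √(0.1082) ≈ 0.329.

d(x, mu) = √(0.1082) ≈ 0.329


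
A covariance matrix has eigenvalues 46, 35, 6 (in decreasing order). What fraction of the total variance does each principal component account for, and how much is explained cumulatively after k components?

Step 1 — total variance = trace(Sigma) = Σ λ_i = 46 + 35 + 6 = 87.

Step 2 — fraction explained by component i = λ_i / Σ λ:
  PC1: 46/87 = 0.5287
  PC2: 35/87 = 0.4023
  PC3: 6/87 = 0.069

Step 3 — cumulative fraction after k components = (λ_1 + ... + λ_k) / Σ λ:
  k = 1: 46/87 = 0.5287
  k = 2: (46 + 35)/87 = 81/87 = 0.931
  k = 3: (46 + 35 + 6)/87 = 87/87 = 1

Summary (fraction, with percent):

explained: PC1 0.5287 (52.87%), PC2 0.4023 (40.23%), PC3 0.069 (6.9%);  cumulative: 0.5287, 0.931, 1


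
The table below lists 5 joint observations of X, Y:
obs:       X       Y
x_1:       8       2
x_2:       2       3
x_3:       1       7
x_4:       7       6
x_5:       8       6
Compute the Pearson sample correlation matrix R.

Step 1 — column means:
  mean(X) = (8 + 2 + 1 + 7 + 8) / 5 = 26/5 = 5.2
  mean(Y) = (2 + 3 + 7 + 6 + 6) / 5 = 24/5 = 4.8

Step 2 — sample variances and covariances s[i,j] = (1/(n-1)) · Σ_k (x_{k,i} - mean_i) · (x_{k,j} - mean_j), with n-1 = 4:
  s[X,X] = ((2.8)·(2.8) + (-3.2)·(-3.2) + (-4.2)·(-4.2) + (1.8)·(1.8) + (2.8)·(2.8)) / 4 = 46.8/4 = 11.7
  s[X,Y] = ((2.8)·(-2.8) + (-3.2)·(-1.8) + (-4.2)·(2.2) + (1.8)·(1.2) + (2.8)·(1.2)) / 4 = -5.8/4 = -1.45
  s[Y,Y] = ((-2.8)·(-2.8) + (-1.8)·(-1.8) + (2.2)·(2.2) + (1.2)·(1.2) + (1.2)·(1.2)) / 4 = 18.8/4 = 4.7
  Sample standard deviations s_i = √(s[i,i]):
  s(X) = √(11.7) = 3.4205
  s(Y) = √(4.7) = 2.1679

Step 3 — r_{ij} = s_{ij} / (s_i · s_j):
  r[X,X] = 1 (diagonal).
  r[X,Y] = -1.45 / (3.4205 · 2.1679) = -1.45 / 7.4155 = -0.1955
  r[Y,Y] = 1 (diagonal).

R is symmetric with unit diagonal. Assembling:

R = [[1, -0.1955],
 [-0.1955, 1]]


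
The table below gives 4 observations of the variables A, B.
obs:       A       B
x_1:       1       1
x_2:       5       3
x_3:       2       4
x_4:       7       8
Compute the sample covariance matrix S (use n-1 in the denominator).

Step 1 — column means:
  mean(A) = (1 + 5 + 2 + 7) / 4 = 15/4 = 3.75
  mean(B) = (1 + 3 + 4 + 8) / 4 = 16/4 = 4

Step 2 — sample covariance S[i,j] = (1/(n-1)) · Σ_k (x_{k,i} - mean_i) · (x_{k,j} - mean_j), with n-1 = 3.
  S[A,A] = ((-2.75)·(-2.75) + (1.25)·(1.25) + (-1.75)·(-1.75) + (3.25)·(3.25)) / 3 = 22.75/3 = 7.5833
  S[A,B] = ((-2.75)·(-3) + (1.25)·(-1) + (-1.75)·(0) + (3.25)·(4)) / 3 = 20/3 = 6.6667
  S[B,B] = ((-3)·(-3) + (-1)·(-1) + (0)·(0) + (4)·(4)) / 3 = 26/3 = 8.6667

S is symmetric (S[j,i] = S[i,j]). Assembling:

S = [[7.5833, 6.6667],
 [6.6667, 8.6667]]


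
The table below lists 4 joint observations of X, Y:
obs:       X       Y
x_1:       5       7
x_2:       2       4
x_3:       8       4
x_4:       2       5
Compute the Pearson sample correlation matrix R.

Step 1 — column means:
  mean(X) = (5 + 2 + 8 + 2) / 4 = 17/4 = 4.25
  mean(Y) = (7 + 4 + 4 + 5) / 4 = 20/4 = 5

Step 2 — sample variances and covariances s[i,j] = (1/(n-1)) · Σ_k (x_{k,i} - mean_i) · (x_{k,j} - mean_j), with n-1 = 3:
  s[X,X] = ((0.75)·(0.75) + (-2.25)·(-2.25) + (3.75)·(3.75) + (-2.25)·(-2.25)) / 3 = 24.75/3 = 8.25
  s[X,Y] = ((0.75)·(2) + (-2.25)·(-1) + (3.75)·(-1) + (-2.25)·(0)) / 3 = 0/3 = 0
  s[Y,Y] = ((2)·(2) + (-1)·(-1) + (-1)·(-1) + (0)·(0)) / 3 = 6/3 = 2
  Sample standard deviations s_i = √(s[i,i]):
  s(X) = √(8.25) = 2.8723
  s(Y) = √(2) = 1.4142

Step 3 — r_{ij} = s_{ij} / (s_i · s_j):
  r[X,X] = 1 (diagonal).
  r[X,Y] = 0 / (2.8723 · 1.4142) = 0 / 4.062 = 0
  r[Y,Y] = 1 (diagonal).

R is symmetric with unit diagonal. Assembling:

R = [[1, 0],
 [0, 1]]


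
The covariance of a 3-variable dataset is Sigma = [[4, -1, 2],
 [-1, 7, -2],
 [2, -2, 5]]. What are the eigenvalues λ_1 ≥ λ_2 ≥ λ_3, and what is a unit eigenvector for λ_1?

Step 1 — characteristic polynomial p(λ) = det(λI - Sigma) = λ³ - tr·λ² + c_1·λ - det, where tr = trace, c_1 = sum of the principal 2×2 minors, det = det(Sigma):
  tr = 4 + 7 + 5 = 16,
  c_1 = (4·7 - (-1)²) + (4·5 - (2)²) + (7·5 - (-2)²) = 27 + 16 + 31 = 74,
  det = 4·(7·5 - (-2)²) - (-1)·((-1)·5 - (-2)·(2)) + (2)·((-1)·(-2) - 7·(2)) = 4·(31) - (-1)·(-1) + (2)·(-12) = 99.
  So p(λ) = λ³ - 16λ² + 74λ - 99.
Step 2 — look for an integer root (rational root theorem: any rational root is an integer divisor of 99). Testing λ = 9:
  p(9) = 729 - 1296 + 666 - 99 = 0  ✓
  Dividing out (λ - 9): p(λ) = (λ - 9)(λ² - 7λ + 11).
Step 3 — remaining eigenvalues from the quadratic λ² - 7λ + 11 = 0:
  Δ = 7² - 4·11 = 49 - 44 = 5,  λ = (7 ± √5)/2 = (7 ± 2.2361)/2 ≈ 4.618 or 2.382.
  Sorted: λ_1 = 9,  λ_2 = 4.618,  λ_3 = 2.382  (check: sum = 16 = tr ✓).

Step 4 — unit eigenvector for λ_1 = 9: v spans the null space of (Sigma - λ_1 I), whose rows are
  r_1 = (-5, -1, 2),  r_2 = (-1, -2, -2),  r_3 = (2, -2, -4).
  v is orthogonal to every row, so take v ∝ r_1 × r_2 = ((-1)·(-2) - (2)·(-2), (2)·(-1) - (-5)·(-2), (-5)·(-2) - (-1)·(-1)) = (6, -12, 9).
  Rescale (divide by 3): u = (2, -4, 3).
  ||u|| = √((2)² + (-4)² + (3)²) = √(29) ≈ 5.3852,  v_1 = u/||u|| ≈ (0.3714, -0.7428, 0.5571) (||v_1|| = 1).

λ_1 = 9,  λ_2 = 4.618,  λ_3 = 2.382;  v_1 ≈ (0.3714, -0.7428, 0.5571)


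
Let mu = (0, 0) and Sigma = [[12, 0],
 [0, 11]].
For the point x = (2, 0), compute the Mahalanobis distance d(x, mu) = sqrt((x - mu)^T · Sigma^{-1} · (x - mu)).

Step 1 — centre the observation: (x - mu) = (2, 0).

Step 2 — invert Sigma. det(Sigma) = 12·11 - (0)² = 132.
  Sigma^{-1} = (1/det) · [[d, -b], [-b, a]] = [[0.0833, 0],
 [0, 0.0909]].

Step 3 — form the quadratic (x - mu)^T · Sigma^{-1} · (x - mu):
  Sigma^{-1} · (x - mu) = (0.1667, 0).
  (x - mu)^T · [Sigma^{-1} · (x - mu)] = (2)·(0.1667) + (0)·(0) = 0.3333.

Step 4 — take square root: d = √(0.3333) ≈ 0.5774.

d(x, mu) = √(0.3333) ≈ 0.5774


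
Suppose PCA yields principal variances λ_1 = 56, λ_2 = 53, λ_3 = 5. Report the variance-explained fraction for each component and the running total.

Step 1 — total variance = trace(Sigma) = Σ λ_i = 56 + 53 + 5 = 114.

Step 2 — fraction explained by component i = λ_i / Σ λ:
  PC1: 56/114 = 0.4912
  PC2: 53/114 = 0.4649
  PC3: 5/114 = 0.0439

Step 3 — cumulative fraction after k components = (λ_1 + ... + λ_k) / Σ λ:
  k = 1: 56/114 = 0.4912
  k = 2: (56 + 53)/114 = 109/114 = 0.9561
  k = 3: (56 + 53 + 5)/114 = 114/114 = 1

Summary (fraction, with percent):

explained: PC1 0.4912 (49.12%), PC2 0.4649 (46.49%), PC3 0.0439 (4.39%);  cumulative: 0.4912, 0.9561, 1


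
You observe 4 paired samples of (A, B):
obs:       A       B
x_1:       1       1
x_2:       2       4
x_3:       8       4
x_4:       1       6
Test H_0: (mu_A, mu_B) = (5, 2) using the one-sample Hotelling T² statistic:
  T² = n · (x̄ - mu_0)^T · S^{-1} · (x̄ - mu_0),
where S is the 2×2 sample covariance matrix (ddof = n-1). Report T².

Step 1 — sample mean vector:
  mean(A) = (1 + 2 + 8 + 1) / 4 = 12/4 = 3
  mean(B) = (1 + 4 + 4 + 6) / 4 = 15/4 = 3.75
  x̄ = (3, 3.75),  deviation x̄ - mu_0 = (3, 3.75) - (5, 2) = (-2, 1.75).

Step 2 — sample covariance matrix, S[i,j] = (1/(n-1)) · Σ_k (x_{k,i} - mean_i) · (x_{k,j} - mean_j), divisor n-1 = 3:
  S[A,A] = ((-2)·(-2) + (-1)·(-1) + (5)·(5) + (-2)·(-2)) / 3 = 34/3 = 11.3333
  S[A,B] = ((-2)·(-2.75) + (-1)·(0.25) + (5)·(0.25) + (-2)·(2.25)) / 3 = 2/3 = 0.6667
  S[B,B] = ((-2.75)·(-2.75) + (0.25)·(0.25) + (0.25)·(0.25) + (2.25)·(2.25)) / 3 = 12.75/3 = 4.25
  S = [[11.3333, 0.6667],
 [0.6667, 4.25]].

Step 3 — invert S. det(S) = 11.3333·4.25 - (0.6667)² = 47.7222.
  S^{-1} = (1/det) · [[d, -b], [-b, a]] = [[0.0891, -0.014],
 [-0.014, 0.2375]].

Step 4 — quadratic form (x̄ - mu_0)^T · S^{-1} · (x̄ - mu_0):
  S^{-1} · (x̄ - mu_0) = (-0.2026, 0.4435),
  (x̄ - mu_0)^T · [...] = (-2)·(-0.2026) + (1.75)·(0.4435) = 1.1813.

Step 5 — scale by n: T² = 4 · 1.1813 = 4.7253.

T² ≈ 4.7253


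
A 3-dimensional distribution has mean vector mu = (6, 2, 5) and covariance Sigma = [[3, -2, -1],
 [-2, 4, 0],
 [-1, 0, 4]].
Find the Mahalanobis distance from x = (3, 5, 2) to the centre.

Step 1 — centre the observation: (x - mu) = (-3, 3, -3).

Step 2 — invert Sigma (cofactor / det for 3×3, or solve directly):
  Sigma^{-1} = [[0.5714, 0.2857, 0.1429],
 [0.2857, 0.3929, 0.0714],
 [0.1429, 0.0714, 0.2857]].

Step 3 — form the quadratic (x - mu)^T · Sigma^{-1} · (x - mu):
  Sigma^{-1} · (x - mu) = (-1.2857, 0.1071, -1.0714).
  (x - mu)^T · [Sigma^{-1} · (x - mu)] = (-3)·(-1.2857) + (3)·(0.1071) + (-3)·(-1.0714) = 7.3929.

Step 4 — take square root: d = √(7.3929) ≈ 2.719.

d(x, mu) = √(7.3929) ≈ 2.719


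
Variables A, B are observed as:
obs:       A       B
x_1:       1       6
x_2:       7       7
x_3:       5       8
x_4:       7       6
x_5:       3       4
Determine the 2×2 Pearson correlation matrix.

Step 1 — column means:
  mean(A) = (1 + 7 + 5 + 7 + 3) / 5 = 23/5 = 4.6
  mean(B) = (6 + 7 + 8 + 6 + 4) / 5 = 31/5 = 6.2

Step 2 — sample variances and covariances s[i,j] = (1/(n-1)) · Σ_k (x_{k,i} - mean_i) · (x_{k,j} - mean_j), with n-1 = 4:
  s[A,A] = ((-3.6)·(-3.6) + (2.4)·(2.4) + (0.4)·(0.4) + (2.4)·(2.4) + (-1.6)·(-1.6)) / 4 = 27.2/4 = 6.8
  s[A,B] = ((-3.6)·(-0.2) + (2.4)·(0.8) + (0.4)·(1.8) + (2.4)·(-0.2) + (-1.6)·(-2.2)) / 4 = 6.4/4 = 1.6
  s[B,B] = ((-0.2)·(-0.2) + (0.8)·(0.8) + (1.8)·(1.8) + (-0.2)·(-0.2) + (-2.2)·(-2.2)) / 4 = 8.8/4 = 2.2
  Sample standard deviations s_i = √(s[i,i]):
  s(A) = √(6.8) = 2.6077
  s(B) = √(2.2) = 1.4832

Step 3 — r_{ij} = s_{ij} / (s_i · s_j):
  r[A,A] = 1 (diagonal).
  r[A,B] = 1.6 / (2.6077 · 1.4832) = 1.6 / 3.8678 = 0.4137
  r[B,B] = 1 (diagonal).

R is symmetric with unit diagonal. Assembling:

R = [[1, 0.4137],
 [0.4137, 1]]


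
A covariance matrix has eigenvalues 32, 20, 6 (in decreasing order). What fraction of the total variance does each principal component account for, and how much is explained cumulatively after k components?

Step 1 — total variance = trace(Sigma) = Σ λ_i = 32 + 20 + 6 = 58.

Step 2 — fraction explained by component i = λ_i / Σ λ:
  PC1: 32/58 = 0.5517
  PC2: 20/58 = 0.3448
  PC3: 6/58 = 0.1034

Step 3 — cumulative fraction after k components = (λ_1 + ... + λ_k) / Σ λ:
  k = 1: 32/58 = 0.5517
  k = 2: (32 + 20)/58 = 52/58 = 0.8966
  k = 3: (32 + 20 + 6)/58 = 58/58 = 1

Summary (fraction, with percent):

explained: PC1 0.5517 (55.17%), PC2 0.3448 (34.48%), PC3 0.1034 (10.34%);  cumulative: 0.5517, 0.8966, 1


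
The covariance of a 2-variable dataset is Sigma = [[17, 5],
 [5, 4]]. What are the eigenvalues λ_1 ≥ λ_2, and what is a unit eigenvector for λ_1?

Step 1 — characteristic polynomial of 2×2 Sigma:
  det(Sigma - λI) = λ² - trace · λ + det = 0.
  trace = 17 + 4 = 21, det = 17·4 - (5)² = 43.
Step 2 — discriminant:
  Δ = trace² - 4·det = 441 - 172 = 269.
Step 3 — eigenvalues:
  λ = (trace ± √Δ)/2 = (21 ± 16.4012)/2,
  λ_1 = 18.7006,  λ_2 = 2.2994.

Step 4 — unit eigenvector for λ_1: solve (Sigma - λ_1 I)v = 0. First row:
  (17 - 18.7006)·v_x + (5)·v_y = 0, i.e. (-1.7006)·v_x + (5)·v_y = 0,
  so v ∝ (b, λ_1 - a) = (5, 1.7006) = u.
  ||u|| = √((5)² + (1.7006)²) = √(27.8921) ≈ 5.2813,
  v_1 = u/||u|| ≈ (0.9467, 0.322) (||v_1|| = 1).

λ_1 = 18.7006,  λ_2 = 2.2994;  v_1 ≈ (0.9467, 0.322)


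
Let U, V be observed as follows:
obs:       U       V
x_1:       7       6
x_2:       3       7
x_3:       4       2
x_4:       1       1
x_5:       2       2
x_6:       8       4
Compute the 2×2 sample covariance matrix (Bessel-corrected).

Step 1 — column means:
  mean(U) = (7 + 3 + 4 + 1 + 2 + 8) / 6 = 25/6 = 4.1667
  mean(V) = (6 + 7 + 2 + 1 + 2 + 4) / 6 = 22/6 = 3.6667

Step 2 — sample covariance S[i,j] = (1/(n-1)) · Σ_k (x_{k,i} - mean_i) · (x_{k,j} - mean_j), with n-1 = 5.
  S[U,U] = ((2.8333)·(2.8333) + (-1.1667)·(-1.1667) + (-0.1667)·(-0.1667) + (-3.1667)·(-3.1667) + (-2.1667)·(-2.1667) + (3.8333)·(3.8333)) / 5 = 38.8333/5 = 7.7667
  S[U,V] = ((2.8333)·(2.3333) + (-1.1667)·(3.3333) + (-0.1667)·(-1.6667) + (-3.1667)·(-2.6667) + (-2.1667)·(-1.6667) + (3.8333)·(0.3333)) / 5 = 16.3333/5 = 3.2667
  S[V,V] = ((2.3333)·(2.3333) + (3.3333)·(3.3333) + (-1.6667)·(-1.6667) + (-2.6667)·(-2.6667) + (-1.6667)·(-1.6667) + (0.3333)·(0.3333)) / 5 = 29.3333/5 = 5.8667

S is symmetric (S[j,i] = S[i,j]). Assembling:

S = [[7.7667, 3.2667],
 [3.2667, 5.8667]]


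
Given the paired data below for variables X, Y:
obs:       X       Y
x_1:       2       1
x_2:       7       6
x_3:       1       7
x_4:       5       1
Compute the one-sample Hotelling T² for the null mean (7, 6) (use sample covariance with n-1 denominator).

Step 1 — sample mean vector:
  mean(X) = (2 + 7 + 1 + 5) / 4 = 15/4 = 3.75
  mean(Y) = (1 + 6 + 7 + 1) / 4 = 15/4 = 3.75
  x̄ = (3.75, 3.75),  deviation x̄ - mu_0 = (3.75, 3.75) - (7, 6) = (-3.25, -2.25).

Step 2 — sample covariance matrix, S[i,j] = (1/(n-1)) · Σ_k (x_{k,i} - mean_i) · (x_{k,j} - mean_j), divisor n-1 = 3:
  S[X,X] = ((-1.75)·(-1.75) + (3.25)·(3.25) + (-2.75)·(-2.75) + (1.25)·(1.25)) / 3 = 22.75/3 = 7.5833
  S[X,Y] = ((-1.75)·(-2.75) + (3.25)·(2.25) + (-2.75)·(3.25) + (1.25)·(-2.75)) / 3 = -0.25/3 = -0.0833
  S[Y,Y] = ((-2.75)·(-2.75) + (2.25)·(2.25) + (3.25)·(3.25) + (-2.75)·(-2.75)) / 3 = 30.75/3 = 10.25
  S = [[7.5833, -0.0833],
 [-0.0833, 10.25]].

Step 3 — invert S. det(S) = 7.5833·10.25 - (-0.0833)² = 77.7222.
  S^{-1} = (1/det) · [[d, -b], [-b, a]] = [[0.1319, 0.0011],
 [0.0011, 0.0976]].

Step 4 — quadratic form (x̄ - mu_0)^T · S^{-1} · (x̄ - mu_0):
  S^{-1} · (x̄ - mu_0) = (-0.431, -0.223),
  (x̄ - mu_0)^T · [...] = (-3.25)·(-0.431) + (-2.25)·(-0.223) = 1.9026.

Step 5 — scale by n: T² = 4 · 1.9026 = 7.6104.

T² ≈ 7.6104


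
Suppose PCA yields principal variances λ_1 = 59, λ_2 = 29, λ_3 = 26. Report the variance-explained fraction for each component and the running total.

Step 1 — total variance = trace(Sigma) = Σ λ_i = 59 + 29 + 26 = 114.

Step 2 — fraction explained by component i = λ_i / Σ λ:
  PC1: 59/114 = 0.5175
  PC2: 29/114 = 0.2544
  PC3: 26/114 = 0.2281

Step 3 — cumulative fraction after k components = (λ_1 + ... + λ_k) / Σ λ:
  k = 1: 59/114 = 0.5175
  k = 2: (59 + 29)/114 = 88/114 = 0.7719
  k = 3: (59 + 29 + 26)/114 = 114/114 = 1

Summary (fraction, with percent):

explained: PC1 0.5175 (51.75%), PC2 0.2544 (25.44%), PC3 0.2281 (22.81%);  cumulative: 0.5175, 0.7719, 1


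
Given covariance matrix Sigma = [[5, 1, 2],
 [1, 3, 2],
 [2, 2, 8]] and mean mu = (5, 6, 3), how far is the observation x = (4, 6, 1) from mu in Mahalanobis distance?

Step 1 — centre the observation: (x - mu) = (-1, 0, -2).

Step 2 — invert Sigma (cofactor / det for 3×3, or solve directly):
  Sigma^{-1} = [[0.2273, -0.0455, -0.0455],
 [-0.0455, 0.4091, -0.0909],
 [-0.0455, -0.0909, 0.1591]].

Step 3 — form the quadratic (x - mu)^T · Sigma^{-1} · (x - mu):
  Sigma^{-1} · (x - mu) = (-0.1364, 0.2273, -0.2727).
  (x - mu)^T · [Sigma^{-1} · (x - mu)] = (-1)·(-0.1364) + (0)·(0.2273) + (-2)·(-0.2727) = 0.6818.

Step 4 — take square root: d = √(0.6818) ≈ 0.8257.

d(x, mu) = √(0.6818) ≈ 0.8257


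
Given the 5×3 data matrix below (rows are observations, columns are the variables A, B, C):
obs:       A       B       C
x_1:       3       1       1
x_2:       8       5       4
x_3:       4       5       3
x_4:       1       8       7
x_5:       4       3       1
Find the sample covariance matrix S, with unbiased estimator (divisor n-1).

Step 1 — column means:
  mean(A) = (3 + 8 + 4 + 1 + 4) / 5 = 20/5 = 4
  mean(B) = (1 + 5 + 5 + 8 + 3) / 5 = 22/5 = 4.4
  mean(C) = (1 + 4 + 3 + 7 + 1) / 5 = 16/5 = 3.2

Step 2 — sample covariance S[i,j] = (1/(n-1)) · Σ_k (x_{k,i} - mean_i) · (x_{k,j} - mean_j), with n-1 = 4.
  S[A,A] = ((-1)·(-1) + (4)·(4) + (0)·(0) + (-3)·(-3) + (0)·(0)) / 4 = 26/4 = 6.5
  S[A,B] = ((-1)·(-3.4) + (4)·(0.6) + (0)·(0.6) + (-3)·(3.6) + (0)·(-1.4)) / 4 = -5/4 = -1.25
  S[A,C] = ((-1)·(-2.2) + (4)·(0.8) + (0)·(-0.2) + (-3)·(3.8) + (0)·(-2.2)) / 4 = -6/4 = -1.5
  S[B,B] = ((-3.4)·(-3.4) + (0.6)·(0.6) + (0.6)·(0.6) + (3.6)·(3.6) + (-1.4)·(-1.4)) / 4 = 27.2/4 = 6.8
  S[B,C] = ((-3.4)·(-2.2) + (0.6)·(0.8) + (0.6)·(-0.2) + (3.6)·(3.8) + (-1.4)·(-2.2)) / 4 = 24.6/4 = 6.15
  S[C,C] = ((-2.2)·(-2.2) + (0.8)·(0.8) + (-0.2)·(-0.2) + (3.8)·(3.8) + (-2.2)·(-2.2)) / 4 = 24.8/4 = 6.2

S is symmetric (S[j,i] = S[i,j]). Assembling:

S = [[6.5, -1.25, -1.5],
 [-1.25, 6.8, 6.15],
 [-1.5, 6.15, 6.2]]


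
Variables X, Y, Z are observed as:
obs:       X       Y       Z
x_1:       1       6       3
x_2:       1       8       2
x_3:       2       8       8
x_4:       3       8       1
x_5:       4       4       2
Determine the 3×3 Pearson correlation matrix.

Step 1 — column means:
  mean(X) = (1 + 1 + 2 + 3 + 4) / 5 = 11/5 = 2.2
  mean(Y) = (6 + 8 + 8 + 8 + 4) / 5 = 34/5 = 6.8
  mean(Z) = (3 + 2 + 8 + 1 + 2) / 5 = 16/5 = 3.2

Step 2 — sample variances and covariances s[i,j] = (1/(n-1)) · Σ_k (x_{k,i} - mean_i) · (x_{k,j} - mean_j), with n-1 = 4:
  s[X,X] = ((-1.2)·(-1.2) + (-1.2)·(-1.2) + (-0.2)·(-0.2) + (0.8)·(0.8) + (1.8)·(1.8)) / 4 = 6.8/4 = 1.7
  s[X,Y] = ((-1.2)·(-0.8) + (-1.2)·(1.2) + (-0.2)·(1.2) + (0.8)·(1.2) + (1.8)·(-2.8)) / 4 = -4.8/4 = -1.2
  s[X,Z] = ((-1.2)·(-0.2) + (-1.2)·(-1.2) + (-0.2)·(4.8) + (0.8)·(-2.2) + (1.8)·(-1.2)) / 4 = -3.2/4 = -0.8
  s[Y,Y] = ((-0.8)·(-0.8) + (1.2)·(1.2) + (1.2)·(1.2) + (1.2)·(1.2) + (-2.8)·(-2.8)) / 4 = 12.8/4 = 3.2
  s[Y,Z] = ((-0.8)·(-0.2) + (1.2)·(-1.2) + (1.2)·(4.8) + (1.2)·(-2.2) + (-2.8)·(-1.2)) / 4 = 5.2/4 = 1.3
  s[Z,Z] = ((-0.2)·(-0.2) + (-1.2)·(-1.2) + (4.8)·(4.8) + (-2.2)·(-2.2) + (-1.2)·(-1.2)) / 4 = 30.8/4 = 7.7
  Sample standard deviations s_i = √(s[i,i]):
  s(X) = √(1.7) = 1.3038
  s(Y) = √(3.2) = 1.7889
  s(Z) = √(7.7) = 2.7749

Step 3 — r_{ij} = s_{ij} / (s_i · s_j):
  r[X,X] = 1 (diagonal).
  r[X,Y] = -1.2 / (1.3038 · 1.7889) = -1.2 / 2.3324 = -0.5145
  r[X,Z] = -0.8 / (1.3038 · 2.7749) = -0.8 / 3.618 = -0.2211
  r[Y,Y] = 1 (diagonal).
  r[Y,Z] = 1.3 / (1.7889 · 2.7749) = 1.3 / 4.9639 = 0.2619
  r[Z,Z] = 1 (diagonal).

R is symmetric with unit diagonal. Assembling:

R = [[1, -0.5145, -0.2211],
 [-0.5145, 1, 0.2619],
 [-0.2211, 0.2619, 1]]


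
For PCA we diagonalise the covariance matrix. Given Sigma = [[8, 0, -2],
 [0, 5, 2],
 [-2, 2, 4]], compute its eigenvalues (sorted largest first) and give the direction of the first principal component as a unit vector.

Step 1 — characteristic polynomial p(λ) = det(λI - Sigma) = λ³ - tr·λ² + c_1·λ - det, where tr = trace, c_1 = sum of the principal 2×2 minors, det = det(Sigma):
  tr = 8 + 5 + 4 = 17,
  c_1 = (8·5 - (0)²) + (8·4 - (-2)²) + (5·4 - (2)²) = 40 + 28 + 16 = 84,
  det = 8·(5·4 - (2)²) - (0)·((0)·4 - (2)·(-2)) + (-2)·((0)·(2) - 5·(-2)) = 8·(16) - (0)·(4) + (-2)·(10) = 108.
  So p(λ) = λ³ - 17λ² + 84λ - 108.
Step 2 — look for an integer root (rational root theorem: any rational root is an integer divisor of 108). Testing λ = 2:
  p(2) = 8 - 68 + 168 - 108 = 0  ✓
  Dividing out (λ - 2): p(λ) = (λ - 2)(λ² - 15λ + 54).
Step 3 — remaining eigenvalues from the quadratic λ² - 15λ + 54 = 0:
  Δ = 15² - 4·54 = 225 - 216 = 9,  λ = (15 ± √9)/2 = (15 ± 3)/2 = 9 or 6.
  Sorted: λ_1 = 9,  λ_2 = 6,  λ_3 = 2  (check: sum = 17 = tr ✓).

Step 4 — unit eigenvector for λ_1 = 9: v spans the null space of (Sigma - λ_1 I), whose rows are
  r_1 = (-1, 0, -2),  r_2 = (0, -4, 2),  r_3 = (-2, 2, -5).
  v is orthogonal to every row, so take v ∝ r_1 × r_2 = ((0)·(2) - (-2)·(-4), (-2)·(0) - (-1)·(2), (-1)·(-4) - (0)·(0)) = (-8, 2, 4).
  Rescale (divide by 2; multiply by -1 so the first nonzero entry is positive): u = (4, -1, -2).
  ||u|| = √((4)² + (-1)² + (-2)²) = √(21) ≈ 4.5826,  v_1 = u/||u|| ≈ (0.8729, -0.2182, -0.4364) (||v_1|| = 1).

λ_1 = 9,  λ_2 = 6,  λ_3 = 2;  v_1 ≈ (0.8729, -0.2182, -0.4364)


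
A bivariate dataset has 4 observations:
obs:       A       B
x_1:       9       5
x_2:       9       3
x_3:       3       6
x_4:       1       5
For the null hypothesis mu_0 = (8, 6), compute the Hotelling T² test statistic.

Step 1 — sample mean vector:
  mean(A) = (9 + 9 + 3 + 1) / 4 = 22/4 = 5.5
  mean(B) = (5 + 3 + 6 + 5) / 4 = 19/4 = 4.75
  x̄ = (5.5, 4.75),  deviation x̄ - mu_0 = (5.5, 4.75) - (8, 6) = (-2.5, -1.25).

Step 2 — sample covariance matrix, S[i,j] = (1/(n-1)) · Σ_k (x_{k,i} - mean_i) · (x_{k,j} - mean_j), divisor n-1 = 3:
  S[A,A] = ((3.5)·(3.5) + (3.5)·(3.5) + (-2.5)·(-2.5) + (-4.5)·(-4.5)) / 3 = 51/3 = 17
  S[A,B] = ((3.5)·(0.25) + (3.5)·(-1.75) + (-2.5)·(1.25) + (-4.5)·(0.25)) / 3 = -9.5/3 = -3.1667
  S[B,B] = ((0.25)·(0.25) + (-1.75)·(-1.75) + (1.25)·(1.25) + (0.25)·(0.25)) / 3 = 4.75/3 = 1.5833
  S = [[17, -3.1667],
 [-3.1667, 1.5833]].

Step 3 — invert S. det(S) = 17·1.5833 - (-3.1667)² = 16.8889.
  S^{-1} = (1/det) · [[d, -b], [-b, a]] = [[0.0937, 0.1875],
 [0.1875, 1.0066]].

Step 4 — quadratic form (x̄ - mu_0)^T · S^{-1} · (x̄ - mu_0):
  S^{-1} · (x̄ - mu_0) = (-0.4687, -1.727),
  (x̄ - mu_0)^T · [...] = (-2.5)·(-0.4687) + (-1.25)·(-1.727) = 3.3306.

Step 5 — scale by n: T² = 4 · 3.3306 = 13.3224.

T² ≈ 13.3224


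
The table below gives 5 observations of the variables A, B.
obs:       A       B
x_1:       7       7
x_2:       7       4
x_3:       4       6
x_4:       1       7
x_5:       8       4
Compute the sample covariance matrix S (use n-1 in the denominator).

Step 1 — column means:
  mean(A) = (7 + 7 + 4 + 1 + 8) / 5 = 27/5 = 5.4
  mean(B) = (7 + 4 + 6 + 7 + 4) / 5 = 28/5 = 5.6

Step 2 — sample covariance S[i,j] = (1/(n-1)) · Σ_k (x_{k,i} - mean_i) · (x_{k,j} - mean_j), with n-1 = 4.
  S[A,A] = ((1.6)·(1.6) + (1.6)·(1.6) + (-1.4)·(-1.4) + (-4.4)·(-4.4) + (2.6)·(2.6)) / 4 = 33.2/4 = 8.3
  S[A,B] = ((1.6)·(1.4) + (1.6)·(-1.6) + (-1.4)·(0.4) + (-4.4)·(1.4) + (2.6)·(-1.6)) / 4 = -11.2/4 = -2.8
  S[B,B] = ((1.4)·(1.4) + (-1.6)·(-1.6) + (0.4)·(0.4) + (1.4)·(1.4) + (-1.6)·(-1.6)) / 4 = 9.2/4 = 2.3

S is symmetric (S[j,i] = S[i,j]). Assembling:

S = [[8.3, -2.8],
 [-2.8, 2.3]]


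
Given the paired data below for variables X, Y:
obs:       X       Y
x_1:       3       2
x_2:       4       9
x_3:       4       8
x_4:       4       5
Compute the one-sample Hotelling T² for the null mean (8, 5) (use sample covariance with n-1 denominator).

Step 1 — sample mean vector:
  mean(X) = (3 + 4 + 4 + 4) / 4 = 15/4 = 3.75
  mean(Y) = (2 + 9 + 8 + 5) / 4 = 24/4 = 6
  x̄ = (3.75, 6),  deviation x̄ - mu_0 = (3.75, 6) - (8, 5) = (-4.25, 1).

Step 2 — sample covariance matrix, S[i,j] = (1/(n-1)) · Σ_k (x_{k,i} - mean_i) · (x_{k,j} - mean_j), divisor n-1 = 3:
  S[X,X] = ((-0.75)·(-0.75) + (0.25)·(0.25) + (0.25)·(0.25) + (0.25)·(0.25)) / 3 = 0.75/3 = 0.25
  S[X,Y] = ((-0.75)·(-4) + (0.25)·(3) + (0.25)·(2) + (0.25)·(-1)) / 3 = 4/3 = 1.3333
  S[Y,Y] = ((-4)·(-4) + (3)·(3) + (2)·(2) + (-1)·(-1)) / 3 = 30/3 = 10
  S = [[0.25, 1.3333],
 [1.3333, 10]].

Step 3 — invert S. det(S) = 0.25·10 - (1.3333)² = 0.7222.
  S^{-1} = (1/det) · [[d, -b], [-b, a]] = [[13.8462, -1.8462],
 [-1.8462, 0.3462]].

Step 4 — quadratic form (x̄ - mu_0)^T · S^{-1} · (x̄ - mu_0):
  S^{-1} · (x̄ - mu_0) = (-60.6923, 8.1923),
  (x̄ - mu_0)^T · [...] = (-4.25)·(-60.6923) + (1)·(8.1923) = 266.1346.

Step 5 — scale by n: T² = 4 · 266.1346 = 1064.5385.

T² ≈ 1064.5385


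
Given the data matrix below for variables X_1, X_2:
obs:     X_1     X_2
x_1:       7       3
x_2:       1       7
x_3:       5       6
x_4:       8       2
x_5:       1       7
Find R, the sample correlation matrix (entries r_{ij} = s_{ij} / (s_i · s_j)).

Step 1 — column means:
  mean(X_1) = (7 + 1 + 5 + 8 + 1) / 5 = 22/5 = 4.4
  mean(X_2) = (3 + 7 + 6 + 2 + 7) / 5 = 25/5 = 5

Step 2 — sample variances and covariances s[i,j] = (1/(n-1)) · Σ_k (x_{k,i} - mean_i) · (x_{k,j} - mean_j), with n-1 = 4:
  s[X_1,X_1] = ((2.6)·(2.6) + (-3.4)·(-3.4) + (0.6)·(0.6) + (3.6)·(3.6) + (-3.4)·(-3.4)) / 4 = 43.2/4 = 10.8
  s[X_1,X_2] = ((2.6)·(-2) + (-3.4)·(2) + (0.6)·(1) + (3.6)·(-3) + (-3.4)·(2)) / 4 = -29/4 = -7.25
  s[X_2,X_2] = ((-2)·(-2) + (2)·(2) + (1)·(1) + (-3)·(-3) + (2)·(2)) / 4 = 22/4 = 5.5
  Sample standard deviations s_i = √(s[i,i]):
  s(X_1) = √(10.8) = 3.2863
  s(X_2) = √(5.5) = 2.3452

Step 3 — r_{ij} = s_{ij} / (s_i · s_j):
  r[X_1,X_1] = 1 (diagonal).
  r[X_1,X_2] = -7.25 / (3.2863 · 2.3452) = -7.25 / 7.7071 = -0.9407
  r[X_2,X_2] = 1 (diagonal).

R is symmetric with unit diagonal. Assembling:

R = [[1, -0.9407],
 [-0.9407, 1]]


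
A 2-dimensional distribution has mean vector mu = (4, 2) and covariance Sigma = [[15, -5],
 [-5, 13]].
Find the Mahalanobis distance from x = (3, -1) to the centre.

Step 1 — centre the observation: (x - mu) = (-1, -3).

Step 2 — invert Sigma. det(Sigma) = 15·13 - (-5)² = 170.
  Sigma^{-1} = (1/det) · [[d, -b], [-b, a]] = [[0.0765, 0.0294],
 [0.0294, 0.0882]].

Step 3 — form the quadratic (x - mu)^T · Sigma^{-1} · (x - mu):
  Sigma^{-1} · (x - mu) = (-0.1647, -0.2941).
  (x - mu)^T · [Sigma^{-1} · (x - mu)] = (-1)·(-0.1647) + (-3)·(-0.2941) = 1.0471.

Step 4 — take square root: d = √(1.0471) ≈ 1.0233.

d(x, mu) = √(1.0471) ≈ 1.0233
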